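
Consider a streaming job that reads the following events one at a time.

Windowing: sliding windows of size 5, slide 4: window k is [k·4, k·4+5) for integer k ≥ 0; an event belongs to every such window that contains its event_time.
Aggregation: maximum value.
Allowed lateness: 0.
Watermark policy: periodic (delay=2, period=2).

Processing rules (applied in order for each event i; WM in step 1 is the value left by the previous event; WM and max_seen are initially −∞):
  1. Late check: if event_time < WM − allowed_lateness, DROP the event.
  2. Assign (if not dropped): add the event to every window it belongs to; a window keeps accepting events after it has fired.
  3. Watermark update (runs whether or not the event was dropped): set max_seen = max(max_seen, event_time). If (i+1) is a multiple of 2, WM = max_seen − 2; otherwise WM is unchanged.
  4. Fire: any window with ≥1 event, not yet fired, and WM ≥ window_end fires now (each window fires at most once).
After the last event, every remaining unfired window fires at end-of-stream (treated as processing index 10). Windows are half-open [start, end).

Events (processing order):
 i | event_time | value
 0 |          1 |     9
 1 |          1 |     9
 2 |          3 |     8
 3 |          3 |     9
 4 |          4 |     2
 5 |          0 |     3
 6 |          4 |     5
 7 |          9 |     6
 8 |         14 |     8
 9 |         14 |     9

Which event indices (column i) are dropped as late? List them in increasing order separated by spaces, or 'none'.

i=0 t=1 v=9: → [0,5); WM=−∞
i=1 t=1 v=9: → [0,5); WM=-1
i=2 t=3 v=8: → [0,5); WM=-1
i=3 t=3 v=9: → [0,5); WM=1
i=4 t=4 v=2: → [4,9),[0,5); WM=1
i=5 t=0 v=3: DROP (t<1-0); WM=2
i=6 t=4 v=5: → [4,9),[0,5); WM=2
i=7 t=9 v=6: → [8,13); WM=7; [0,5) fires=9
i=8 t=14 v=8: → [12,17); WM=7
i=9 t=14 v=9: → [12,17); WM=12; [4,9) fires=5

5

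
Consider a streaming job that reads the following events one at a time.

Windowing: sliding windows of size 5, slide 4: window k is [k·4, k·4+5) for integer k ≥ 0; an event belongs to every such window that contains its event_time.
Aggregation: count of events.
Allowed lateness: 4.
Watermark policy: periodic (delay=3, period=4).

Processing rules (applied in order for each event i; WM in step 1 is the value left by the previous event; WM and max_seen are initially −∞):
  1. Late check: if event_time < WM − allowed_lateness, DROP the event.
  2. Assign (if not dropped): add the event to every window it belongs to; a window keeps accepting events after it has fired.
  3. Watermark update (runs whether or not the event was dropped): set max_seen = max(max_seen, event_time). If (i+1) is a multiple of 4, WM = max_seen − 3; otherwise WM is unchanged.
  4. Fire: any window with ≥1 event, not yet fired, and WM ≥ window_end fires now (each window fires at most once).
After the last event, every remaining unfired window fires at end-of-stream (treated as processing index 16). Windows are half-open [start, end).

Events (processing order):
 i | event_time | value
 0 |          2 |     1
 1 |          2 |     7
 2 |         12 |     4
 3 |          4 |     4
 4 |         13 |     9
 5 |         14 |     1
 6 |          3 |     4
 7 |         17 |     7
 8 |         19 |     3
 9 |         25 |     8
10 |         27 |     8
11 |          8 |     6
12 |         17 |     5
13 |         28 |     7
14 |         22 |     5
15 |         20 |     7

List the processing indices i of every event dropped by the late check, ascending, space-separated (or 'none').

6 11 12

i=0 t=2 v=1: → [0,5); WM=−∞
i=1 t=2 v=7: → [0,5); WM=−∞
i=2 t=12 v=4: → [12,17),[8,13); WM=−∞
i=3 t=4 v=4: → [4,9),[0,5); WM=9; [0,5) fires=3 [4,9) fires=1
i=4 t=13 v=9: → [12,17); WM=9
i=5 t=14 v=1: → [12,17); WM=9
i=6 t=3 v=4: DROP (t<9-4); WM=9
i=7 t=17 v=7: → [16,21); WM=14; [8,13) fires=1
i=8 t=19 v=3: → [16,21); WM=14
i=9 t=25 v=8: → [24,29); WM=14
i=10 t=27 v=8: → [24,29); WM=14
i=11 t=8 v=6: DROP (t<14-4); WM=24; [12,17) fires=3 [16,21) fires=2
i=12 t=17 v=5: DROP (t<24-4); WM=24
i=13 t=28 v=7: → [28,33),[24,29); WM=24
i=14 t=22 v=5: → [20,25); WM=24
i=15 t=20 v=7: → [20,25),[16,21); WM=25; [20,25) fires=2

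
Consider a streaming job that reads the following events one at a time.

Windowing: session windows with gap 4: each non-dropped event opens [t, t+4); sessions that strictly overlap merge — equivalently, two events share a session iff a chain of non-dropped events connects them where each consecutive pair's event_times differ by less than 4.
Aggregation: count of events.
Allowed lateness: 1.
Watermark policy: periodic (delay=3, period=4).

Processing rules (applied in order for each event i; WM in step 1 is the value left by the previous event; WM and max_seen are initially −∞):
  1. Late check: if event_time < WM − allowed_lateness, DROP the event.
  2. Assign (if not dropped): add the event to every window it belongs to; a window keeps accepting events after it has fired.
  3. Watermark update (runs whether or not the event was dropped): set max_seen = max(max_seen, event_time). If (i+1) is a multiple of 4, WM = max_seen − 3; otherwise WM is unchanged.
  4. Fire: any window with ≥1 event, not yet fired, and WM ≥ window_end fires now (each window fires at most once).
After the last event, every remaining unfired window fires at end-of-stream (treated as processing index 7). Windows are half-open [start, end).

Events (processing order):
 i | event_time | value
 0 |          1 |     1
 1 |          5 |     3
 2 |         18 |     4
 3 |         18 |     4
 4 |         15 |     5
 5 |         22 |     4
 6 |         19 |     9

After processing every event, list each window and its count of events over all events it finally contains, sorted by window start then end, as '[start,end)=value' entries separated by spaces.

[1,5)=1 [5,9)=1 [15,26)=5

i=0 t=1 v=1: → [1,5); WM=−∞
i=1 t=5 v=3: → [5,9); WM=−∞
i=2 t=18 v=4: → [18,22); WM=−∞
i=3 t=18 v=4: → [18,22); WM=15
i=4 t=15 v=5: → [15,22); WM=15
i=5 t=22 v=4: → [22,26); WM=15
i=6 t=19 v=9: → [15,26); WM=15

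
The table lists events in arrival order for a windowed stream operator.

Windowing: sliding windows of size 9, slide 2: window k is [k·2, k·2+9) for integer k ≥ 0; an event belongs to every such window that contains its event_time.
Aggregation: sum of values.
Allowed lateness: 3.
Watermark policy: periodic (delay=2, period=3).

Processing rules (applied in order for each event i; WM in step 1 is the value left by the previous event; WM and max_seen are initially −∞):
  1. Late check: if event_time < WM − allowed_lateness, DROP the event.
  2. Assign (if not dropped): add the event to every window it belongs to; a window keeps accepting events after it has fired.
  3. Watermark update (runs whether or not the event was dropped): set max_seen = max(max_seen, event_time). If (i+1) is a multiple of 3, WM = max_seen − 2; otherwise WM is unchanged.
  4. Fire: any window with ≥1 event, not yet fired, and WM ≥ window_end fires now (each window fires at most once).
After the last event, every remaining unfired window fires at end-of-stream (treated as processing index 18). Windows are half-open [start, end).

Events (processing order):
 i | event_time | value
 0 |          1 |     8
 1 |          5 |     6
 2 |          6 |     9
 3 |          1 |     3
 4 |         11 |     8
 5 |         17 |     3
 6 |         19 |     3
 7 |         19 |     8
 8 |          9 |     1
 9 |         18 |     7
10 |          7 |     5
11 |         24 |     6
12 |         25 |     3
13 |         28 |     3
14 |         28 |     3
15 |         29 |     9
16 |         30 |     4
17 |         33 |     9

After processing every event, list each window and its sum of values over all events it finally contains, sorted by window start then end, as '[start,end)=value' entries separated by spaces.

[0,9)=26 [2,11)=15 [4,13)=23 [6,15)=17 [8,17)=8 [10,19)=18 [12,21)=21 [14,23)=21 [16,25)=27 [18,27)=27 [20,29)=15 [22,31)=28 [24,33)=28 [26,35)=28 [28,37)=28 [30,39)=13 [32,41)=9

i=0 t=1 v=8: → [0,9); WM=−∞
i=1 t=5 v=6: → [4,13),[2,11),[0,9); WM=−∞
i=2 t=6 v=9: → [6,15),[4,13),[2,11),[0,9); WM=4
i=3 t=1 v=3: → [0,9); WM=4
i=4 t=11 v=8: → [10,19),[8,17),[6,15),[4,13); WM=4
i=5 t=17 v=3: → [16,25),[14,23),[12,21),[10,19); WM=15; [0,9) fires=26 [2,11) fires=15 [4,13) fires=23 [6,15) fires=17
i=6 t=19 v=3: → [18,27),[16,25),[14,23),[12,21); WM=15
i=7 t=19 v=8: → [18,27),[16,25),[14,23),[12,21); WM=15
i=8 t=9 v=1: DROP (t<15-3); WM=17; [8,17) fires=8
i=9 t=18 v=7: → [18,27),[16,25),[14,23),[12,21),[10,19); WM=17
i=10 t=7 v=5: DROP (t<17-3); WM=17
i=11 t=24 v=6: → [24,33),[22,31),[20,29),[18,27),[16,25); WM=22; [10,19) fires=18 [12,21) fires=21
i=12 t=25 v=3: → [24,33),[22,31),[20,29),[18,27); WM=22
i=13 t=28 v=3: → [28,37),[26,35),[24,33),[22,31),[20,29); WM=22
i=14 t=28 v=3: → [28,37),[26,35),[24,33),[22,31),[20,29); WM=26; [14,23) fires=21 [16,25) fires=27
i=15 t=29 v=9: → [28,37),[26,35),[24,33),[22,31); WM=26
i=16 t=30 v=4: → [30,39),[28,37),[26,35),[24,33),[22,31); WM=26
i=17 t=33 v=9: → [32,41),[30,39),[28,37),[26,35); WM=31; [18,27) fires=27 [20,29) fires=15 [22,31) fires=28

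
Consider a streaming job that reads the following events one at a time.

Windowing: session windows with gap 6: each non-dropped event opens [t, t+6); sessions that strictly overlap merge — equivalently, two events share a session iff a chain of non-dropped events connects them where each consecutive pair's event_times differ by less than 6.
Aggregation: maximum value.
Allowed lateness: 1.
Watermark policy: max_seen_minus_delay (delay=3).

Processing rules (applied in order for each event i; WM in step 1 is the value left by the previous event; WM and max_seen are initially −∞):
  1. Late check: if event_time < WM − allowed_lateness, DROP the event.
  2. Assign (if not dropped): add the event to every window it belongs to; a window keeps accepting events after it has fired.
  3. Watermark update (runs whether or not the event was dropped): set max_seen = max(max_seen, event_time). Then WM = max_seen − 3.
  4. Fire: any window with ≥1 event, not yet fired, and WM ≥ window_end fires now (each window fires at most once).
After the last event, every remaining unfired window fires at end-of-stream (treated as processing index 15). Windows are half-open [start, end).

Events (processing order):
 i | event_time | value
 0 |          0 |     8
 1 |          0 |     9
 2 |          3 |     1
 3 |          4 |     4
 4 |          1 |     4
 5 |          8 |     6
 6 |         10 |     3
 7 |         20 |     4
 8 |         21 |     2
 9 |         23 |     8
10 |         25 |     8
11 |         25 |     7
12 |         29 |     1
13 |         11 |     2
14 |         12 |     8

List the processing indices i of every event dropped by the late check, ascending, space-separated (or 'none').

13 14

i=0 t=0 v=8: → [0,6); WM=-3
i=1 t=0 v=9: → [0,6); WM=-3
i=2 t=3 v=1: → [0,9); WM=0
i=3 t=4 v=4: → [0,10); WM=1
i=4 t=1 v=4: → [0,10); WM=1
i=5 t=8 v=6: → [0,14); WM=5
i=6 t=10 v=3: → [0,16); WM=7
i=7 t=20 v=4: → [20,26); WM=17
i=8 t=21 v=2: → [20,27); WM=18
i=9 t=23 v=8: → [20,29); WM=20
i=10 t=25 v=8: → [20,31); WM=22
i=11 t=25 v=7: → [20,31); WM=22
i=12 t=29 v=1: → [20,35); WM=26
i=13 t=11 v=2: DROP (t<26-1); WM=26
i=14 t=12 v=8: DROP (t<26-1); WM=26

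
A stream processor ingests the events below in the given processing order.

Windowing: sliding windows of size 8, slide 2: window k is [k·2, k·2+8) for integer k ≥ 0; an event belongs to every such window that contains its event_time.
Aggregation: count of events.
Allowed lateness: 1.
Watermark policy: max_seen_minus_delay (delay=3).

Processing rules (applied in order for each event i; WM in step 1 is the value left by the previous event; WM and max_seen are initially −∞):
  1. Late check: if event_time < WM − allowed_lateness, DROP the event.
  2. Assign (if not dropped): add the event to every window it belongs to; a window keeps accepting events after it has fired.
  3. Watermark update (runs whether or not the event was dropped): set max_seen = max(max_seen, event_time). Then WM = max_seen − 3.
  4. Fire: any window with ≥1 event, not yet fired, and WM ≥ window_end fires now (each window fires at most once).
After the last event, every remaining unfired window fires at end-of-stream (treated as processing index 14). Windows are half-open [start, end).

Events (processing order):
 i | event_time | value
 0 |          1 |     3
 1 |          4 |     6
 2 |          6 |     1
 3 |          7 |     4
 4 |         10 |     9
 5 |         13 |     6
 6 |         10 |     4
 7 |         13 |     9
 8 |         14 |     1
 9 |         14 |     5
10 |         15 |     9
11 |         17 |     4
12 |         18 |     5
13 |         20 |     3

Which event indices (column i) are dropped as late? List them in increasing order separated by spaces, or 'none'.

none

i=0 t=1 v=3: → [0,8); WM=-2
i=1 t=4 v=6: → [4,12),[2,10),[0,8); WM=1
i=2 t=6 v=1: → [6,14),[4,12),[2,10),[0,8); WM=3
i=3 t=7 v=4: → [6,14),[4,12),[2,10),[0,8); WM=4
i=4 t=10 v=9: → [10,18),[8,16),[6,14),[4,12); WM=7
i=5 t=13 v=6: → [12,20),[10,18),[8,16),[6,14); WM=10; [0,8) fires=4 [2,10) fires=3
i=6 t=10 v=4: → [10,18),[8,16),[6,14),[4,12); WM=10
i=7 t=13 v=9: → [12,20),[10,18),[8,16),[6,14); WM=10
i=8 t=14 v=1: → [14,22),[12,20),[10,18),[8,16); WM=11
i=9 t=14 v=5: → [14,22),[12,20),[10,18),[8,16); WM=11
i=10 t=15 v=9: → [14,22),[12,20),[10,18),[8,16); WM=12; [4,12) fires=5
i=11 t=17 v=4: → [16,24),[14,22),[12,20),[10,18); WM=14; [6,14) fires=6
i=12 t=18 v=5: → [18,26),[16,24),[14,22),[12,20); WM=15
i=13 t=20 v=3: → [20,28),[18,26),[16,24),[14,22); WM=17; [8,16) fires=7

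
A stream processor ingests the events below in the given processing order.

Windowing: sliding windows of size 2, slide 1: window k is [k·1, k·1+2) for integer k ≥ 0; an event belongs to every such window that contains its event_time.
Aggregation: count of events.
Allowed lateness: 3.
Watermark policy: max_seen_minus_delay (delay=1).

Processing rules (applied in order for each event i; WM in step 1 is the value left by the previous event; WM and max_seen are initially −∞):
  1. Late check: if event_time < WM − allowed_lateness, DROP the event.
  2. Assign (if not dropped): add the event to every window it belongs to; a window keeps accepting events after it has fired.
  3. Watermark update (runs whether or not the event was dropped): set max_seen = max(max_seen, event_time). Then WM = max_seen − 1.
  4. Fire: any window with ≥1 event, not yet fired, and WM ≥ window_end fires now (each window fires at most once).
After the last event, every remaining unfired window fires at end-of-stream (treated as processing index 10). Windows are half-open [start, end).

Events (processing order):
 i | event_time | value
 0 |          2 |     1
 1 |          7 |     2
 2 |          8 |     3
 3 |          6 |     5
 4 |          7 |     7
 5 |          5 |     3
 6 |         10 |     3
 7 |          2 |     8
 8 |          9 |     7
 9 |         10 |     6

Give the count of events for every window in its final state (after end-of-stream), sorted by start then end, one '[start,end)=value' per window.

i=0 t=2 v=1: → [2,4),[1,3); WM=1
i=1 t=7 v=2: → [7,9),[6,8); WM=6; [1,3) fires=1 [2,4) fires=1
i=2 t=8 v=3: → [8,10),[7,9); WM=7
i=3 t=6 v=5: → [6,8),[5,7); WM=7; [5,7) fires=1
i=4 t=7 v=7: → [7,9),[6,8); WM=7
i=5 t=5 v=3: → [5,7),[4,6); WM=7; [4,6) fires=1
i=6 t=10 v=3: → [10,12),[9,11); WM=9; [6,8) fires=3 [7,9) fires=3
i=7 t=2 v=8: DROP (t<9-3); WM=9
i=8 t=9 v=7: → [9,11),[8,10); WM=9
i=9 t=10 v=6: → [10,12),[9,11); WM=9

[1,3)=1 [2,4)=1 [4,6)=1 [5,7)=2 [6,8)=3 [7,9)=3 [8,10)=2 [9,11)=3 [10,12)=2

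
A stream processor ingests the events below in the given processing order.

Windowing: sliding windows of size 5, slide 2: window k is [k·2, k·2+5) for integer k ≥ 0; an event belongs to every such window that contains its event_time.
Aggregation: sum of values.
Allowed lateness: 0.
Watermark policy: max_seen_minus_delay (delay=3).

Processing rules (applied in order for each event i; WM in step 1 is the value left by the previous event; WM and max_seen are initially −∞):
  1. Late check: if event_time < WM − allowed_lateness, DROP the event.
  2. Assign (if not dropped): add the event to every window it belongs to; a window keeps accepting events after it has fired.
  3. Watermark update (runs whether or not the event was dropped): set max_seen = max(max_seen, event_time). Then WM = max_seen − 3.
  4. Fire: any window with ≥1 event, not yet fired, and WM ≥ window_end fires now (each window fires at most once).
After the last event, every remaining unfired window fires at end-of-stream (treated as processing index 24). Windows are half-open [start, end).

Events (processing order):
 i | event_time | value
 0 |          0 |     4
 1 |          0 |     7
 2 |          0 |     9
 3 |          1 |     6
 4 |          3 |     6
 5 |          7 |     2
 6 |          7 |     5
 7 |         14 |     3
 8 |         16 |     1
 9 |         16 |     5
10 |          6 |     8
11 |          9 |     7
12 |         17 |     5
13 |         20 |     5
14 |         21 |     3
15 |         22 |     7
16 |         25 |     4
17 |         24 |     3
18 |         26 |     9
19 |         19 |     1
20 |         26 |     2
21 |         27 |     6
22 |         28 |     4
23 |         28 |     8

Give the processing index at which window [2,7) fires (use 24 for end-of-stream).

i=0 t=0 v=4: → [0,5); WM=-3
i=1 t=0 v=7: → [0,5); WM=-3
i=2 t=0 v=9: → [0,5); WM=-3
i=3 t=1 v=6: → [0,5); WM=-2
i=4 t=3 v=6: → [2,7),[0,5); WM=0
i=5 t=7 v=2: → [6,11),[4,9); WM=4
i=6 t=7 v=5: → [6,11),[4,9); WM=4
i=7 t=14 v=3: → [14,19),[12,17),[10,15); WM=11; [0,5) fires=32 [2,7) fires=6 [4,9) fires=7 [6,11) fires=7
i=8 t=16 v=1: → [16,21),[14,19),[12,17); WM=13
i=9 t=16 v=5: → [16,21),[14,19),[12,17); WM=13
i=10 t=6 v=8: DROP (t<13-0); WM=13
i=11 t=9 v=7: DROP (t<13-0); WM=13
i=12 t=17 v=5: → [16,21),[14,19); WM=14
i=13 t=20 v=5: → [20,25),[18,23),[16,21); WM=17; [10,15) fires=3 [12,17) fires=9
i=14 t=21 v=3: → [20,25),[18,23); WM=18
i=15 t=22 v=7: → [22,27),[20,25),[18,23); WM=19; [14,19) fires=14
i=16 t=25 v=4: → [24,29),[22,27); WM=22; [16,21) fires=16
i=17 t=24 v=3: → [24,29),[22,27),[20,25); WM=22
i=18 t=26 v=9: → [26,31),[24,29),[22,27); WM=23; [18,23) fires=15
i=19 t=19 v=1: DROP (t<23-0); WM=23
i=20 t=26 v=2: → [26,31),[24,29),[22,27); WM=23
i=21 t=27 v=6: → [26,31),[24,29); WM=24
i=22 t=28 v=4: → [28,33),[26,31),[24,29); WM=25; [20,25) fires=18
i=23 t=28 v=8: → [28,33),[26,31),[24,29); WM=25

7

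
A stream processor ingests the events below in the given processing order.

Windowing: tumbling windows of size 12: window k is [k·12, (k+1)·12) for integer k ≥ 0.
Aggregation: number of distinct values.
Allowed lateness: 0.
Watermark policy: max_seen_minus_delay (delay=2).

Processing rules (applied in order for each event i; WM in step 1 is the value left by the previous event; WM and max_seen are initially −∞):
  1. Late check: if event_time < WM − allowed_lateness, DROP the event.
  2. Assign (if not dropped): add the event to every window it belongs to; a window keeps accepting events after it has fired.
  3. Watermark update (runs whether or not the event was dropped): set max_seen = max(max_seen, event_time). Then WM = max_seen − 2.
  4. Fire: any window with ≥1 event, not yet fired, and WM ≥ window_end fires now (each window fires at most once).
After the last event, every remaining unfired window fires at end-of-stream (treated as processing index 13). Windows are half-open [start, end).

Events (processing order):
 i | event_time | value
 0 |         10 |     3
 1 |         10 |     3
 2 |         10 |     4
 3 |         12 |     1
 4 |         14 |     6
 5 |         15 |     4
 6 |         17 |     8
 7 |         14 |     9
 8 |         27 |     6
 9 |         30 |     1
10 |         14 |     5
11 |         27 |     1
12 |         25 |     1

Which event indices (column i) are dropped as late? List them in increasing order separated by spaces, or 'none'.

7 10 11 12

i=0 t=10 v=3: → [0,12); WM=8
i=1 t=10 v=3: → [0,12); WM=8
i=2 t=10 v=4: → [0,12); WM=8
i=3 t=12 v=1: → [12,24); WM=10
i=4 t=14 v=6: → [12,24); WM=12; [0,12) fires=2
i=5 t=15 v=4: → [12,24); WM=13
i=6 t=17 v=8: → [12,24); WM=15
i=7 t=14 v=9: DROP (t<15-0); WM=15
i=8 t=27 v=6: → [24,36); WM=25; [12,24) fires=4
i=9 t=30 v=1: → [24,36); WM=28
i=10 t=14 v=5: DROP (t<28-0); WM=28
i=11 t=27 v=1: DROP (t<28-0); WM=28
i=12 t=25 v=1: DROP (t<28-0); WM=28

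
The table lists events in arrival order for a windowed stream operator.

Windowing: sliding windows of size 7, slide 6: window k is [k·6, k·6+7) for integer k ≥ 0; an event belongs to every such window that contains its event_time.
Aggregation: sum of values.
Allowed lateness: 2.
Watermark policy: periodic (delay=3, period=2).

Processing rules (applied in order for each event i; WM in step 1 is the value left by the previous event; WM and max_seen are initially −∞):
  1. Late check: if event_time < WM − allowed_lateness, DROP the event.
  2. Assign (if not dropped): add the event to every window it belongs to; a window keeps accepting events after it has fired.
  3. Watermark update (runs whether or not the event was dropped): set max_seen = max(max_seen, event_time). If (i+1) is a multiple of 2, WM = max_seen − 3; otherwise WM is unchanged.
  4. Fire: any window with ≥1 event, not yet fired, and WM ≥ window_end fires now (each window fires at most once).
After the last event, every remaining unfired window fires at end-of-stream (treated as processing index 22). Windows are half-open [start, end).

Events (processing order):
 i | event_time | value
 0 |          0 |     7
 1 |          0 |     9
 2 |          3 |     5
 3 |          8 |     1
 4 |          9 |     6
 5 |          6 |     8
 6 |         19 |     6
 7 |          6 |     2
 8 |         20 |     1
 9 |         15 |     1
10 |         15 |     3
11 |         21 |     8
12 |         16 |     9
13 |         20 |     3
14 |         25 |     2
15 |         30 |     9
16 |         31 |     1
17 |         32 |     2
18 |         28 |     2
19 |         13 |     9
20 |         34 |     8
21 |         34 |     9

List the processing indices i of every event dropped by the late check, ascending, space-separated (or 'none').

19

i=0 t=0 v=7: → [0,7); WM=−∞
i=1 t=0 v=9: → [0,7); WM=-3
i=2 t=3 v=5: → [0,7); WM=-3
i=3 t=8 v=1: → [6,13); WM=5
i=4 t=9 v=6: → [6,13); WM=5
i=5 t=6 v=8: → [6,13),[0,7); WM=6
i=6 t=19 v=6: → [18,25); WM=6
i=7 t=6 v=2: → [6,13),[0,7); WM=16; [0,7) fires=31 [6,13) fires=17
i=8 t=20 v=1: → [18,25); WM=16
i=9 t=15 v=1: → [12,19); WM=17
i=10 t=15 v=3: → [12,19); WM=17
i=11 t=21 v=8: → [18,25); WM=18
i=12 t=16 v=9: → [12,19); WM=18
i=13 t=20 v=3: → [18,25); WM=18
i=14 t=25 v=2: → [24,31); WM=18
i=15 t=30 v=9: → [30,37),[24,31); WM=27; [12,19) fires=13 [18,25) fires=18
i=16 t=31 v=1: → [30,37); WM=27
i=17 t=32 v=2: → [30,37); WM=29
i=18 t=28 v=2: → [24,31); WM=29
i=19 t=13 v=9: DROP (t<29-2); WM=29
i=20 t=34 v=8: → [30,37); WM=29
i=21 t=34 v=9: → [30,37); WM=31; [24,31) fires=13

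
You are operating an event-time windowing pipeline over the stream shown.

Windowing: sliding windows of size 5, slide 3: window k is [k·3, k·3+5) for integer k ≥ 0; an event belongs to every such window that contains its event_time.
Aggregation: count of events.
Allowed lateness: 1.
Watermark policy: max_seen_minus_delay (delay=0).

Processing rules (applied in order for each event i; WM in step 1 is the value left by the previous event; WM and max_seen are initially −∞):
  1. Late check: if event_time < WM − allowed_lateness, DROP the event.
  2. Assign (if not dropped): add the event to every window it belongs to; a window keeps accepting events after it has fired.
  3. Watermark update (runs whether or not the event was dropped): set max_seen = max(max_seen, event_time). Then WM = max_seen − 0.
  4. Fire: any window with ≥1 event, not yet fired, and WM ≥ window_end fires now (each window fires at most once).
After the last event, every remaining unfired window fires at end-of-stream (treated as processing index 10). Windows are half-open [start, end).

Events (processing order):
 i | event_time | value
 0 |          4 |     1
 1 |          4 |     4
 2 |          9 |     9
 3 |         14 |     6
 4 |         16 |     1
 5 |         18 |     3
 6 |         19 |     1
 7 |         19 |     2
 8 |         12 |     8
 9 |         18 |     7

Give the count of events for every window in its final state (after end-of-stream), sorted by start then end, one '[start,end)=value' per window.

[0,5)=2 [3,8)=2 [6,11)=1 [9,14)=1 [12,17)=2 [15,20)=5 [18,23)=4

i=0 t=4 v=1: → [3,8),[0,5); WM=4
i=1 t=4 v=4: → [3,8),[0,5); WM=4
i=2 t=9 v=9: → [9,14),[6,11); WM=9; [0,5) fires=2 [3,8) fires=2
i=3 t=14 v=6: → [12,17); WM=14; [6,11) fires=1 [9,14) fires=1
i=4 t=16 v=1: → [15,20),[12,17); WM=16
i=5 t=18 v=3: → [18,23),[15,20); WM=18; [12,17) fires=2
i=6 t=19 v=1: → [18,23),[15,20); WM=19
i=7 t=19 v=2: → [18,23),[15,20); WM=19
i=8 t=12 v=8: DROP (t<19-1); WM=19
i=9 t=18 v=7: → [18,23),[15,20); WM=19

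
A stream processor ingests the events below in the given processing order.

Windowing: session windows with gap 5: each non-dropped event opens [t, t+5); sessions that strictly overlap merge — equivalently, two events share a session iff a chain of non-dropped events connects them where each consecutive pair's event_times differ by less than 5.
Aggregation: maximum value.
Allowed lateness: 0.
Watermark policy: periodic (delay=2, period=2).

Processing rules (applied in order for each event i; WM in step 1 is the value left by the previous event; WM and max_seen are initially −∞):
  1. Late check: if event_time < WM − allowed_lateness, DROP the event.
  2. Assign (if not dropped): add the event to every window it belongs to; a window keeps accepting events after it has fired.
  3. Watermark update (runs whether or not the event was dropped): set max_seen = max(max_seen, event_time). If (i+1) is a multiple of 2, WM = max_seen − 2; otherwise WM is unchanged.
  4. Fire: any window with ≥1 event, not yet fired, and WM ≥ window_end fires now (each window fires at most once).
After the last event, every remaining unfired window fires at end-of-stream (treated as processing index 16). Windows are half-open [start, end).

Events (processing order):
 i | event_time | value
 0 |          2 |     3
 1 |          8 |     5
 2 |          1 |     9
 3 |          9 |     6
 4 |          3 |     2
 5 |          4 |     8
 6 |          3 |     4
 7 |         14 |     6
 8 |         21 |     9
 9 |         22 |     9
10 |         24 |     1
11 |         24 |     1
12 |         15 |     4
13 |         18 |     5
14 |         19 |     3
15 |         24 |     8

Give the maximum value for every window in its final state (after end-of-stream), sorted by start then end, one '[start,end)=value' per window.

i=0 t=2 v=3: → [2,7); WM=−∞
i=1 t=8 v=5: → [8,13); WM=6
i=2 t=1 v=9: DROP (t<6-0); WM=6
i=3 t=9 v=6: → [8,14); WM=7
i=4 t=3 v=2: DROP (t<7-0); WM=7
i=5 t=4 v=8: DROP (t<7-0); WM=7
i=6 t=3 v=4: DROP (t<7-0); WM=7
i=7 t=14 v=6: → [14,19); WM=12
i=8 t=21 v=9: → [21,26); WM=12
i=9 t=22 v=9: → [21,27); WM=20
i=10 t=24 v=1: → [21,29); WM=20
i=11 t=24 v=1: → [21,29); WM=22
i=12 t=15 v=4: DROP (t<22-0); WM=22
i=13 t=18 v=5: DROP (t<22-0); WM=22
i=14 t=19 v=3: DROP (t<22-0); WM=22
i=15 t=24 v=8: → [21,29); WM=22

[2,7)=3 [8,14)=6 [14,19)=6 [21,29)=9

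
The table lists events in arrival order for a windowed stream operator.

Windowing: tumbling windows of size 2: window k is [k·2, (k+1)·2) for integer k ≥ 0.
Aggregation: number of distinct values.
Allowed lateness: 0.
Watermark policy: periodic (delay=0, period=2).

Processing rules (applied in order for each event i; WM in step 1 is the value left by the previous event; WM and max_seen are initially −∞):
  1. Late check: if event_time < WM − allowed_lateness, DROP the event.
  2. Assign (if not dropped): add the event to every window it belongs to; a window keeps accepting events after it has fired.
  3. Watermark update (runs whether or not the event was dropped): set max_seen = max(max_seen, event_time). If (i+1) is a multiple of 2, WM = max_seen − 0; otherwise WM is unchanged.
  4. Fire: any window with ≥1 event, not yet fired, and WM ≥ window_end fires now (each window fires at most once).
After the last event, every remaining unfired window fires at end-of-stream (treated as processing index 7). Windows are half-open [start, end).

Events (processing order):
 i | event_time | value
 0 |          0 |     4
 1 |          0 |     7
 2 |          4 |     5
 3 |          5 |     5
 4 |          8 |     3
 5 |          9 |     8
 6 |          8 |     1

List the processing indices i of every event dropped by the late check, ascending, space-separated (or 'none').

6

i=0 t=0 v=4: → [0,2); WM=−∞
i=1 t=0 v=7: → [0,2); WM=0
i=2 t=4 v=5: → [4,6); WM=0
i=3 t=5 v=5: → [4,6); WM=5; [0,2) fires=2
i=4 t=8 v=3: → [8,10); WM=5
i=5 t=9 v=8: → [8,10); WM=9; [4,6) fires=1
i=6 t=8 v=1: DROP (t<9-0); WM=9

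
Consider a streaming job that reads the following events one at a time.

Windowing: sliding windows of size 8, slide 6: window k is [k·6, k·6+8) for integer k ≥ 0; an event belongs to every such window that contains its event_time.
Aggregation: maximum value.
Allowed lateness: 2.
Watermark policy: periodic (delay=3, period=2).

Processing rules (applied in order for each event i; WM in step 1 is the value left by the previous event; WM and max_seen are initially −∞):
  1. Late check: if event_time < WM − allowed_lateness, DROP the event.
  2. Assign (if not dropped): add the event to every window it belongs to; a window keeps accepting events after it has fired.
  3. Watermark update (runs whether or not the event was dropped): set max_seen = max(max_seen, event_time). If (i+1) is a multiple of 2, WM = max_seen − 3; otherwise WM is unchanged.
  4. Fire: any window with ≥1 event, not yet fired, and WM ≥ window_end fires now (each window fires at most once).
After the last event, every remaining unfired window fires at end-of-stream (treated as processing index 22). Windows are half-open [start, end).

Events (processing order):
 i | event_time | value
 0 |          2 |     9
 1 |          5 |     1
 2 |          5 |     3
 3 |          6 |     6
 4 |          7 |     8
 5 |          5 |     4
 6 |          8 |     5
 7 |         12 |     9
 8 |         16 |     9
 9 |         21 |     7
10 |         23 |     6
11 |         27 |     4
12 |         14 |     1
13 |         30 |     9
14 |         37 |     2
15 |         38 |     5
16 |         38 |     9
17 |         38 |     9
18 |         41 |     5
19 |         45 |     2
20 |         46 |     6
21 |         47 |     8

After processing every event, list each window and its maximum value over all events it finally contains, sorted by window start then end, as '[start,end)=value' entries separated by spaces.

i=0 t=2 v=9: → [0,8); WM=−∞
i=1 t=5 v=1: → [0,8); WM=2
i=2 t=5 v=3: → [0,8); WM=2
i=3 t=6 v=6: → [6,14),[0,8); WM=3
i=4 t=7 v=8: → [6,14),[0,8); WM=3
i=5 t=5 v=4: → [0,8); WM=4
i=6 t=8 v=5: → [6,14); WM=4
i=7 t=12 v=9: → [12,20),[6,14); WM=9; [0,8) fires=9
i=8 t=16 v=9: → [12,20); WM=9
i=9 t=21 v=7: → [18,26); WM=18; [6,14) fires=9
i=10 t=23 v=6: → [18,26); WM=18
i=11 t=27 v=4: → [24,32); WM=24; [12,20) fires=9
i=12 t=14 v=1: DROP (t<24-2); WM=24
i=13 t=30 v=9: → [30,38),[24,32); WM=27; [18,26) fires=7
i=14 t=37 v=2: → [36,44),[30,38); WM=27
i=15 t=38 v=5: → [36,44); WM=35; [24,32) fires=9
i=16 t=38 v=9: → [36,44); WM=35
i=17 t=38 v=9: → [36,44); WM=35
i=18 t=41 v=5: → [36,44); WM=35
i=19 t=45 v=2: → [42,50); WM=42; [30,38) fires=9
i=20 t=46 v=6: → [42,50); WM=42
i=21 t=47 v=8: → [42,50); WM=44; [36,44) fires=9

[0,8)=9 [6,14)=9 [12,20)=9 [18,26)=7 [24,32)=9 [30,38)=9 [36,44)=9 [42,50)=8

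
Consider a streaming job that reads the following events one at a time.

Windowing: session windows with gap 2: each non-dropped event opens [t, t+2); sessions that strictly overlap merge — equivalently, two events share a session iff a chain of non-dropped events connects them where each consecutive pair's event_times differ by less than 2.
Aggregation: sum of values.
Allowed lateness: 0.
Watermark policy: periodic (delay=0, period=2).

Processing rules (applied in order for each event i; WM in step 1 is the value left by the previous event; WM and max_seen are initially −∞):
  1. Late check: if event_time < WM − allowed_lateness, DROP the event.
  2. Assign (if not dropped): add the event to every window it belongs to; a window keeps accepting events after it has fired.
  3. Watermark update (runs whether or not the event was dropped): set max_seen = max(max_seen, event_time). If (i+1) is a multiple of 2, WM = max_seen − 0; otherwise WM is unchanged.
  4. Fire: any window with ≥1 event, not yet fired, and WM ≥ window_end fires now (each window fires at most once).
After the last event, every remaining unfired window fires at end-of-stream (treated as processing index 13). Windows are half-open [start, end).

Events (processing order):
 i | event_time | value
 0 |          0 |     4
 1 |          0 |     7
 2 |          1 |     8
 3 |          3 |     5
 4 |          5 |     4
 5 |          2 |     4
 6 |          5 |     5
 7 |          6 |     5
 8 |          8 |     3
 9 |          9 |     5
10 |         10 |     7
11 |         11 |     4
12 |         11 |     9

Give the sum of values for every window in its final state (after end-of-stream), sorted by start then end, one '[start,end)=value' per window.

i=0 t=0 v=4: → [0,2); WM=−∞
i=1 t=0 v=7: → [0,2); WM=0
i=2 t=1 v=8: → [0,3); WM=0
i=3 t=3 v=5: → [3,5); WM=3
i=4 t=5 v=4: → [5,7); WM=3
i=5 t=2 v=4: DROP (t<3-0); WM=5
i=6 t=5 v=5: → [5,7); WM=5
i=7 t=6 v=5: → [5,8); WM=6
i=8 t=8 v=3: → [8,10); WM=6
i=9 t=9 v=5: → [8,11); WM=9
i=10 t=10 v=7: → [8,12); WM=9
i=11 t=11 v=4: → [8,13); WM=11
i=12 t=11 v=9: → [8,13); WM=11

[0,3)=19 [3,5)=5 [5,8)=14 [8,13)=28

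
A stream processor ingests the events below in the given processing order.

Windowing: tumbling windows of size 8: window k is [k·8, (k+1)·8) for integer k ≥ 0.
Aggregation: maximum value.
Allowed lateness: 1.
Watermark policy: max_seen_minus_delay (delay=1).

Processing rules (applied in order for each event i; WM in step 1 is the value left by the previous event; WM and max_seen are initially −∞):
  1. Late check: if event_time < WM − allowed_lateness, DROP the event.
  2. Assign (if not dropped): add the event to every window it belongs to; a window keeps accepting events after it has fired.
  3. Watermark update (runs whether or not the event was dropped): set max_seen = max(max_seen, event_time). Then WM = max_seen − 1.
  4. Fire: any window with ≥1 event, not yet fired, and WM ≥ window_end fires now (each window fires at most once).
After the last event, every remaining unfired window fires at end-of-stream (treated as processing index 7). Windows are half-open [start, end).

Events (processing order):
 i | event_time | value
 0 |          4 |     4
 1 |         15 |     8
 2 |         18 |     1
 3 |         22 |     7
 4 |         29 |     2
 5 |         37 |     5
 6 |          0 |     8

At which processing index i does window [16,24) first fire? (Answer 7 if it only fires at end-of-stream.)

4

i=0 t=4 v=4: → [0,8); WM=3
i=1 t=15 v=8: → [8,16); WM=14; [0,8) fires=4
i=2 t=18 v=1: → [16,24); WM=17; [8,16) fires=8
i=3 t=22 v=7: → [16,24); WM=21
i=4 t=29 v=2: → [24,32); WM=28; [16,24) fires=7
i=5 t=37 v=5: → [32,40); WM=36; [24,32) fires=2
i=6 t=0 v=8: DROP (t<36-1); WM=36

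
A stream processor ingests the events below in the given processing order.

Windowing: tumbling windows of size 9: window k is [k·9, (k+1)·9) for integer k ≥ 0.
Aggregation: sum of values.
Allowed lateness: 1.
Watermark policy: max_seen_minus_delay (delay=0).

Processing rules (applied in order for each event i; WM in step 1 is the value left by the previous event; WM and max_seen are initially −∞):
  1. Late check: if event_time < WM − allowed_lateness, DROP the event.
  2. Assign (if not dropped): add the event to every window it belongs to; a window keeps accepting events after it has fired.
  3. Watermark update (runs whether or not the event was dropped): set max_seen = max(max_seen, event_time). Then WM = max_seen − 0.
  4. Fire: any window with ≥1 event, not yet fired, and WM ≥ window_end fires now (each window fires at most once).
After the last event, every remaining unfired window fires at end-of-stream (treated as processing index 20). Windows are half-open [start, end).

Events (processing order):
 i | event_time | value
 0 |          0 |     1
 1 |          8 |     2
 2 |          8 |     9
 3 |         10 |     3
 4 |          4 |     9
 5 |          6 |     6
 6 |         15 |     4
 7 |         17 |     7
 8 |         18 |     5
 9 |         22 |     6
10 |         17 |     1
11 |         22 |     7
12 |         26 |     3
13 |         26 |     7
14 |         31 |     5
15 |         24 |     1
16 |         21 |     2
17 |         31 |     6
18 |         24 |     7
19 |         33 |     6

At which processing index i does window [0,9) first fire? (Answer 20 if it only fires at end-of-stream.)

i=0 t=0 v=1: → [0,9); WM=0
i=1 t=8 v=2: → [0,9); WM=8
i=2 t=8 v=9: → [0,9); WM=8
i=3 t=10 v=3: → [9,18); WM=10; [0,9) fires=12
i=4 t=4 v=9: DROP (t<10-1); WM=10
i=5 t=6 v=6: DROP (t<10-1); WM=10
i=6 t=15 v=4: → [9,18); WM=15
i=7 t=17 v=7: → [9,18); WM=17
i=8 t=18 v=5: → [18,27); WM=18; [9,18) fires=14
i=9 t=22 v=6: → [18,27); WM=22
i=10 t=17 v=1: DROP (t<22-1); WM=22
i=11 t=22 v=7: → [18,27); WM=22
i=12 t=26 v=3: → [18,27); WM=26
i=13 t=26 v=7: → [18,27); WM=26
i=14 t=31 v=5: → [27,36); WM=31; [18,27) fires=28
i=15 t=24 v=1: DROP (t<31-1); WM=31
i=16 t=21 v=2: DROP (t<31-1); WM=31
i=17 t=31 v=6: → [27,36); WM=31
i=18 t=24 v=7: DROP (t<31-1); WM=31
i=19 t=33 v=6: → [27,36); WM=33

3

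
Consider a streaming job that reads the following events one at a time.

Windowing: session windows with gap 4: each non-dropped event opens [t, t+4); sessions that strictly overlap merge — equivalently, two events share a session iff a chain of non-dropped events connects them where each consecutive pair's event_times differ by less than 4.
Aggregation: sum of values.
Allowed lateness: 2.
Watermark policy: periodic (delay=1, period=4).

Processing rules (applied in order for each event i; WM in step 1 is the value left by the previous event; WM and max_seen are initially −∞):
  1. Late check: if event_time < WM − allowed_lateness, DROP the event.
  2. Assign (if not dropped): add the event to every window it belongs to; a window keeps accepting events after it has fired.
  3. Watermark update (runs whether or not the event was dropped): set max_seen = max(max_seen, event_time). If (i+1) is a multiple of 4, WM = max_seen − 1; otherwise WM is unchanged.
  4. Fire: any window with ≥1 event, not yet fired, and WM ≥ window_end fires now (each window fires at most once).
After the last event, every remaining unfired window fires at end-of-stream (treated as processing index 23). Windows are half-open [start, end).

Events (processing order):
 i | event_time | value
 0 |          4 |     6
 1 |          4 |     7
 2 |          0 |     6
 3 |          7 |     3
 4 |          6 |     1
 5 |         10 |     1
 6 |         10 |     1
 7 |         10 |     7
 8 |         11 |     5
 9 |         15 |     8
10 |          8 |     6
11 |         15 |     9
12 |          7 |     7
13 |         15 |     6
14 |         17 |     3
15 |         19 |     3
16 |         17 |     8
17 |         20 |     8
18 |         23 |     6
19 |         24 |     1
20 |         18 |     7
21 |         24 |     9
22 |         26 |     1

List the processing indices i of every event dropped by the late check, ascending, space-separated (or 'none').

i=0 t=4 v=6: → [4,8); WM=−∞
i=1 t=4 v=7: → [4,8); WM=−∞
i=2 t=0 v=6: → [0,4); WM=−∞
i=3 t=7 v=3: → [4,11); WM=6
i=4 t=6 v=1: → [4,11); WM=6
i=5 t=10 v=1: → [4,14); WM=6
i=6 t=10 v=1: → [4,14); WM=6
i=7 t=10 v=7: → [4,14); WM=9
i=8 t=11 v=5: → [4,15); WM=9
i=9 t=15 v=8: → [15,19); WM=9
i=10 t=8 v=6: → [4,15); WM=9
i=11 t=15 v=9: → [15,19); WM=14
i=12 t=7 v=7: DROP (t<14-2); WM=14
i=13 t=15 v=6: → [15,19); WM=14
i=14 t=17 v=3: → [15,21); WM=14
i=15 t=19 v=3: → [15,23); WM=18
i=16 t=17 v=8: → [15,23); WM=18
i=17 t=20 v=8: → [15,24); WM=18
i=18 t=23 v=6: → [15,27); WM=18
i=19 t=24 v=1: → [15,28); WM=23
i=20 t=18 v=7: DROP (t<23-2); WM=23
i=21 t=24 v=9: → [15,28); WM=23
i=22 t=26 v=1: → [15,30); WM=23

12 20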